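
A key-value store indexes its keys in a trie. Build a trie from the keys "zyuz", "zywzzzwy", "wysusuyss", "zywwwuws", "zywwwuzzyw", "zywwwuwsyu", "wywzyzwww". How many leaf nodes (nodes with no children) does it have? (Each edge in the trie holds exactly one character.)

Leaves are exactly the stored words that no other stored word extends.
Those words: "wysusuyss", "wywzyzwww", "zyuz", "zywwwuwsyu", "zywwwuzzyw", "zywzzzwy"
Leaf count: 6

6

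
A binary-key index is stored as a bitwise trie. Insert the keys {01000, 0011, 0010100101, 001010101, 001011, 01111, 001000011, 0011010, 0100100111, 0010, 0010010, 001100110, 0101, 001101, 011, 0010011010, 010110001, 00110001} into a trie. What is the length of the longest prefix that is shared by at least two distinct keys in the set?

6

Look for the deepest trie node that still has at least two words in its subtree.
e.g. "0010010" and "0010011010" share the prefix "001001" of length 6; no pair shares a longer one.
Longest shared-prefix length: 6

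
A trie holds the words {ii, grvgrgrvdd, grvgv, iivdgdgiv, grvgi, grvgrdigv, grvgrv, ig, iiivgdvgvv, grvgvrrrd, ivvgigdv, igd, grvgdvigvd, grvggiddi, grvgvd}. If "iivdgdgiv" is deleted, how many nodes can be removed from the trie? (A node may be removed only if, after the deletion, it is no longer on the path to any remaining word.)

7

After clearing the end-marker at "iivdgdgiv", prune upward until reaching a node still needed by another word.
The suffix "vdgdgiv" (7 nodes) is used only by "iivdgdgiv"; the node for "ii" still has the child "i", so pruning stops there.
Nodes removed: 7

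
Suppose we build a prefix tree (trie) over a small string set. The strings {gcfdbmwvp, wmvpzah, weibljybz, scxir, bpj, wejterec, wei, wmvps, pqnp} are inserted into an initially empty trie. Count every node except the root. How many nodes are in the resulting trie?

43

Insert word by word; a character creates a node only if that edge doesn't already exist:
  "gcfdbmwvp" → 9 new (g, c, f, d, b, m, w, v, p)
  "wmvpzah" → 7 new (w, m, v, p, z, a, h)
  "weibljybz" → prefix "w" already present; 8 new (e, i, b, l, j, y, b, z)
  "scxir" → 5 new (s, c, x, i, r)
  "bpj" → 3 new (b, p, j)
  "wejterec" → prefix "we" already present; 6 new (j, t, e, r, e, c)
  "wei" → prefix "wei" already present; 0 new (none)
  "wmvps" → prefix "wmvp" already present; 1 new (s)
  "pqnp" → 4 new (p, q, n, p)
Total nodes = 9 + 7 + 8 + 5 + 3 + 6 + 0 + 1 + 4 = 43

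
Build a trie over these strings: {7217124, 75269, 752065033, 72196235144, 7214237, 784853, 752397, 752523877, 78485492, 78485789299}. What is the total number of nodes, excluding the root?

52

Trace insertions, counting only characters that open a new branch:
  "7217124" → 7 new (7, 2, 1, 7, 1, 2, 4)
  "75269" → prefix "7" already present; 4 new (5, 2, 6, 9)
  "752065033" → prefix "752" already present; 6 new (0, 6, 5, 0, 3, 3)
  "72196235144" → prefix "721" already present; 8 new (9, 6, 2, 3, 5, 1, 4, 4)
  "7214237" → prefix "721" already present; 4 new (4, 2, 3, 7)
  "784853" → prefix "7" already present; 5 new (8, 4, 8, 5, 3)
  "752397" → prefix "752" already present; 3 new (3, 9, 7)
  "752523877" → prefix "752" already present; 6 new (5, 2, 3, 8, 7, 7)
  "78485492" → prefix "78485" already present; 3 new (4, 9, 2)
  "78485789299" → prefix "78485" already present; 6 new (7, 8, 9, 2, 9, 9)
Total nodes = 7 + 4 + 6 + 8 + 4 + 5 + 3 + 6 + 3 + 6 = 52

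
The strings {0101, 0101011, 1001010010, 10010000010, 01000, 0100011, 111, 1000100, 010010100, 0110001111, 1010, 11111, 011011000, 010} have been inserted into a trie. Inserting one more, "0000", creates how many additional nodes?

3

Walking "0000" from the root, the first 1 characters ("0") follow existing edges; "0" is the first miss.
So 4 − 1 = 3 new nodes.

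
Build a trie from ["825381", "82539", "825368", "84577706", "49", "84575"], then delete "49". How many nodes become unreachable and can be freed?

2

A node on "49"'s path can go only if nothing else ends at it or branches off below it.
No other word shares any prefix with "49", so all 2 of its nodes go.
Nodes removed: 2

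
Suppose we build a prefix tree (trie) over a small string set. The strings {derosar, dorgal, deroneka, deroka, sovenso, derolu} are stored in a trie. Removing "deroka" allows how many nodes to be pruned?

2

After clearing the end-marker at "deroka", prune upward until reaching a node still needed by another word.
The suffix "ka" (2 nodes) is used only by "deroka"; the node for "dero" still has the child "s", so pruning stops there.
Nodes removed: 2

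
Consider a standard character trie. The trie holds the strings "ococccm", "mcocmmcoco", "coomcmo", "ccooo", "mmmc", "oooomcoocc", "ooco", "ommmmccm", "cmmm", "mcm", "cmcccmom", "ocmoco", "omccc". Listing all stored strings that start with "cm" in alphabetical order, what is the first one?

cmcccmom

Filter for "cm…" and sort: "cmcccmom", "cmmm"
The 1st is cmcccmom.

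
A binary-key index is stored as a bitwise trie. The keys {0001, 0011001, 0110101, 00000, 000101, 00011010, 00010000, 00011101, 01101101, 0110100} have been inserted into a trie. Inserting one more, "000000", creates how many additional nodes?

1

The longest prefix of "000000" already in the trie is "00000" (length 5).
Each of the 1 remaining characters creates one node.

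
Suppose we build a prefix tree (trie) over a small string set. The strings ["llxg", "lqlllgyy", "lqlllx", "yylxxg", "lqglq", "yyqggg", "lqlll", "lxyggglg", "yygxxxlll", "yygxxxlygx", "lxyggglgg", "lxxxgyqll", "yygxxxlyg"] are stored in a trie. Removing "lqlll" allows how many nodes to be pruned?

0

Walk "lqlll" from the leaf back toward the root, removing each node that no remaining word uses.
Every node on "lqlll" is still needed (e.g. by "lqlllgyy"), so nothing is freed.
Nodes removed: 0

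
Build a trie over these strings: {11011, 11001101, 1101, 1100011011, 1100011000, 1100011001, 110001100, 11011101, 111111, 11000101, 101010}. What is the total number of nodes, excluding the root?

For each word, the new-node count is its length minus the longest prefix already in the trie:
  "11011" → 5 new (1, 1, 0, 1, 1)
  "11001101" → prefix "110" already present; 5 new (0, 1, 1, 0, 1)
  "1101" → prefix "1101" already present; 0 new (none)
  "1100011011" → prefix "1100" already present; 6 new (0, 1, 1, 0, 1, 1)
  "1100011000" → prefix "11000110" already present; 2 new (0, 0)
  "1100011001" → prefix "110001100" already present; 1 new (1)
  "110001100" → prefix "110001100" already present; 0 new (none)
  "11011101" → prefix "11011" already present; 3 new (1, 0, 1)
  "111111" → prefix "11" already present; 4 new (1, 1, 1, 1)
  "11000101" → prefix "110001" already present; 2 new (0, 1)
  "101010" → prefix "1" already present; 5 new (0, 1, 0, 1, 0)
Total nodes = 5 + 5 + 0 + 6 + 2 + 1 + 0 + 3 + 4 + 2 + 5 = 33

33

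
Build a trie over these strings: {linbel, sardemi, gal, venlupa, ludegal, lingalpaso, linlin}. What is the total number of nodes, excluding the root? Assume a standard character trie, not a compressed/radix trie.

39

Count nodes per top-level branch (shared prefixes stored once):
  'g'-branch (gal): 3 nodes
  'l'-branch (linbel, lingalpaso, linlin, ludegal): 22 nodes
  's'-branch (sardemi): 7 nodes
  'v'-branch (venlupa): 7 nodes
Sum: 39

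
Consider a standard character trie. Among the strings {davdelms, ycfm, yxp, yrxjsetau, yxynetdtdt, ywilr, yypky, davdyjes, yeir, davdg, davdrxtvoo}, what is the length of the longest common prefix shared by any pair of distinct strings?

4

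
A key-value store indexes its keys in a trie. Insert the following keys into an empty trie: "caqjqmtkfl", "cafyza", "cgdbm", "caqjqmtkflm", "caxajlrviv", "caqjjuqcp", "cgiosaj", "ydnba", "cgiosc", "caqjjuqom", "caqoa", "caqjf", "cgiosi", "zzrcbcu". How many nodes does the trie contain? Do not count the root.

56

Trace insertions, counting only characters that open a new branch:
  "caqjqmtkfl" → 10 new (c, a, q, j, q, m, t, k, f, l)
  "cafyza" → prefix "ca" already present; 4 new (f, y, z, a)
  "cgdbm" → prefix "c" already present; 4 new (g, d, b, m)
  "caqjqmtkflm" → prefix "caqjqmtkfl" already present; 1 new (m)
  "caxajlrviv" → prefix "ca" already present; 8 new (x, a, j, l, r, v, i, v)
  "caqjjuqcp" → prefix "caqj" already present; 5 new (j, u, q, c, p)
  "cgiosaj" → prefix "cg" already present; 5 new (i, o, s, a, j)
  "ydnba" → 5 new (y, d, n, b, a)
  "cgiosc" → prefix "cgios" already present; 1 new (c)
  "caqjjuqom" → prefix "caqjjuq" already present; 2 new (o, m)
  "caqoa" → prefix "caq" already present; 2 new (o, a)
  "caqjf" → prefix "caqj" already present; 1 new (f)
  "cgiosi" → prefix "cgios" already present; 1 new (i)
  "zzrcbcu" → 7 new (z, z, r, c, b, c, u)
Total nodes = 10 + 4 + 4 + 1 + 8 + 5 + 5 + 5 + 1 + 2 + 2 + 1 + 1 + 7 = 56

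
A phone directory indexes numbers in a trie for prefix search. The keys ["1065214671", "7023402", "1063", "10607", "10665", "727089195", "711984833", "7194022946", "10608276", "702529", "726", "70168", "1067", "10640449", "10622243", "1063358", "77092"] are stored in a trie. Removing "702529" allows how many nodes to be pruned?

After clearing the end-marker at "702529", prune upward until reaching a node still needed by another word.
The suffix "529" (3 nodes) is used only by "702529"; the node for "702" still has the child "3", so pruning stops there.
Nodes removed: 3

3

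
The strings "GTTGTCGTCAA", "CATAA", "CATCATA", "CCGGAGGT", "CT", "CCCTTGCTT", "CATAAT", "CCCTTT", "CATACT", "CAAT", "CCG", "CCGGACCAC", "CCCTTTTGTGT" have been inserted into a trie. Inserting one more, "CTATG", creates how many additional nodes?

3

Walking "CTATG" from the root, the first 2 characters ("CT") follow existing edges; "A" is the first miss.
So 5 − 2 = 3 new nodes.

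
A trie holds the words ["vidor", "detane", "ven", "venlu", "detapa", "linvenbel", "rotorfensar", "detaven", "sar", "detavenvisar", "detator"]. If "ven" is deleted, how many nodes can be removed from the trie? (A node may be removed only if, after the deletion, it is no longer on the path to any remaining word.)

Walk "ven" from the leaf back toward the root, removing each node that no remaining word uses.
Every node on "ven" is still needed (e.g. by "venlu"), so nothing is freed.
Nodes removed: 0

0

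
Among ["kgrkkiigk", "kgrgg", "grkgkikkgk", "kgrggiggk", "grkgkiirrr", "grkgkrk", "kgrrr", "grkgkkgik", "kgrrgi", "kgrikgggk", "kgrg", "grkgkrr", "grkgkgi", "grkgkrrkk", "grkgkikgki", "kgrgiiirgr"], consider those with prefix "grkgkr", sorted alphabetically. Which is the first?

DFS of the "grkgkr" subtree visits, in order: "grkgkrk", "grkgkrr", "grkgkrrkk"
The 1st is grkgkrk.

grkgkrk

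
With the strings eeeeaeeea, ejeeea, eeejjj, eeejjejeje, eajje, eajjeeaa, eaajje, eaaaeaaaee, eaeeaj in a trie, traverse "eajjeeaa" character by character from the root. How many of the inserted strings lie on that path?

Walk "eajjeeaa" from the root; an end-of-word marker is hit whenever a stored word is a prefix of "eajjeeaa".
Prefixes of the query that are stored words: "eajje", "eajjeeaa"
Count: 2

2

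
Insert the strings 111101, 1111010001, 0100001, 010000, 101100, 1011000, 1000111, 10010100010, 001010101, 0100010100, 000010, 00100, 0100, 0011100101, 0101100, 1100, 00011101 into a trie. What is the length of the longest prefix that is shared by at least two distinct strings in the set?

6

The deepest shared node is where two words last agree before diverging.
e.g. "010000" and "0100001" share the prefix "010000" of length 6; no pair shares a longer one.
Longest shared-prefix length: 6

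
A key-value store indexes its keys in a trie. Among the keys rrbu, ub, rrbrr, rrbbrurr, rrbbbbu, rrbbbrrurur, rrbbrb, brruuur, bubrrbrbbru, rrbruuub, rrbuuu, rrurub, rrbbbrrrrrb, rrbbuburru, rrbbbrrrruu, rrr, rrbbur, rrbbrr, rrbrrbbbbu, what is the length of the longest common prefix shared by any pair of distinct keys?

The deepest shared node is where two words last agree before diverging.
e.g. "rrbbbrrrrrb" and "rrbbbrrrruu" share the prefix "rrbbbrrrr" of length 9; no pair shares a longer one.
Longest shared-prefix length: 9

9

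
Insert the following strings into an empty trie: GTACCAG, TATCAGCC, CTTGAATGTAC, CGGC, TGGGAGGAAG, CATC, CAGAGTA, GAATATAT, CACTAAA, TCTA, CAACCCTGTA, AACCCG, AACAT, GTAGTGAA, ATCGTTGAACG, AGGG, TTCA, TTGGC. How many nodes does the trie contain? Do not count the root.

Insert word by word; a character creates a node only if that edge doesn't already exist:
  "GTACCAG" → 7 new (G, T, A, C, C, A, G)
  "TATCAGCC" → 8 new (T, A, T, C, A, G, C, C)
  "CTTGAATGTAC" → 11 new (C, T, T, G, A, A, T, G, T, A, C)
  "CGGC" → prefix "C" already present; 3 new (G, G, C)
  "TGGGAGGAAG" → prefix "T" already present; 9 new (G, G, G, A, G, G, A, A, G)
  "CATC" → prefix "C" already present; 3 new (A, T, C)
  "CAGAGTA" → prefix "CA" already present; 5 new (G, A, G, T, A)
  "GAATATAT" → prefix "G" already present; 7 new (A, A, T, A, T, A, T)
  "CACTAAA" → prefix "CA" already present; 5 new (C, T, A, A, A)
  "TCTA" → prefix "T" already present; 3 new (C, T, A)
  "CAACCCTGTA" → prefix "CA" already present; 8 new (A, C, C, C, T, G, T, A)
  "AACCCG" → 6 new (A, A, C, C, C, G)
  "AACAT" → prefix "AAC" already present; 2 new (A, T)
  "GTAGTGAA" → prefix "GTA" already present; 5 new (G, T, G, A, A)
  "ATCGTTGAACG" → prefix "A" already present; 10 new (T, C, G, T, T, G, A, A, C, G)
  "AGGG" → prefix "A" already present; 3 new (G, G, G)
  "TTCA" → prefix "T" already present; 3 new (T, C, A)
  "TTGGC" → prefix "TT" already present; 3 new (G, G, C)
Total nodes = 7 + 8 + 11 + 3 + 9 + 3 + 5 + 7 + 5 + 3 + 8 + 6 + 2 + 5 + 10 + 3 + 3 + 3 = 101

101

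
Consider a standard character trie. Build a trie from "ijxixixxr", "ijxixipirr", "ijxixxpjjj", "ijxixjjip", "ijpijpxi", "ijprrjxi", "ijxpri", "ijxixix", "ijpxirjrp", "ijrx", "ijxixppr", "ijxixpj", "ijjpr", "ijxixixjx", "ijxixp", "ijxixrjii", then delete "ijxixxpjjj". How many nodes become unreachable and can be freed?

5

A node on "ijxixxpjjj"'s path can go only if nothing else ends at it or branches off below it.
The suffix "xpjjj" (5 nodes) is used only by "ijxixxpjjj"; the node for "ijxix" still has the child "i", so pruning stops there.
Nodes removed: 5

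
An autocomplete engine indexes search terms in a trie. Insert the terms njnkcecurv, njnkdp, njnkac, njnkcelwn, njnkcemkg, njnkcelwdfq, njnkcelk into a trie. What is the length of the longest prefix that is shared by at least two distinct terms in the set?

The deepest shared node is where two words last agree before diverging.
"njnkcelwdfq" and "njnkcelwn" agree on "njnkcelw" (8 characters) before diverging; nothing deeper is shared.
Longest shared-prefix length: 8

8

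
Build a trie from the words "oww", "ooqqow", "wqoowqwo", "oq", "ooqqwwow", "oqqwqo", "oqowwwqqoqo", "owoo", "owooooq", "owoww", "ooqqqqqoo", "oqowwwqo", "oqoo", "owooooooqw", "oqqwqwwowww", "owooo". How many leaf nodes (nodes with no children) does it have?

Leaves are exactly the stored words that no other stored word extends.
Those words: "ooqqow", "ooqqqqqoo", "ooqqwwow", "oqoo", "oqowwwqo", "oqowwwqqoqo", "oqqwqo", "oqqwqwwowww", "owooooooqw", "owooooq", "owoww", "oww", "wqoowqwo"
Leaf count: 13

13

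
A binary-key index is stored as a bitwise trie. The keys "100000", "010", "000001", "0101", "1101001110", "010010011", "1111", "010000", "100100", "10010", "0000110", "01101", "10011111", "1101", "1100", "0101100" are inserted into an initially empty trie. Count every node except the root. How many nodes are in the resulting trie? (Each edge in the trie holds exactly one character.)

51

Count nodes per top-level branch (shared prefixes stored once):
  '0'-branch (000001, 0000110, 010, 010000, 010010011, 0101, 0101100, 01101): 26 nodes
  '1'-branch (100000, 10010, 100100, 10011111, 1100, 1101, 1101001110, 1111): 25 nodes
Sum: 51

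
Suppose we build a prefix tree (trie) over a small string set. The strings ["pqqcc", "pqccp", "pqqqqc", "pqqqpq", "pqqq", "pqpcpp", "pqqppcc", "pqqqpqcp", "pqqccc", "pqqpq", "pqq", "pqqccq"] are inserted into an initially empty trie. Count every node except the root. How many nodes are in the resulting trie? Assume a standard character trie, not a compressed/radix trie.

26

Trie structure (* marks end of a word):
(root)
└─ p
   └─ q
      ├─ c
      │  └─ c
      │     └─ p *
      ├─ p
      │  └─ c
      │     └─ p
      │        └─ p *
      └─ q *
         ├─ c
         │  └─ c *
         │     ├─ c *
         │     └─ q *
         ├─ p
         │  ├─ p
         │  │  └─ c
         │  │     └─ c *
         │  └─ q *
         └─ q *
            ├─ p
            │  └─ q *
            │     └─ c
            │        └─ p *
            └─ q
               └─ c *
Counting every labelled node above: 26.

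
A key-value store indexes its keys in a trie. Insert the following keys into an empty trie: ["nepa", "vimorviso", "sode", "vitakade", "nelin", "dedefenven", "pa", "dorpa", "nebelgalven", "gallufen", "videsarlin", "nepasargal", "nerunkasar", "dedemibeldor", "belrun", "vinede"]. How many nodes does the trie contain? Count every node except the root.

99

Trace insertions, counting only characters that open a new branch:
  "nepa" → 4 new (n, e, p, a)
  "vimorviso" → 9 new (v, i, m, o, r, v, i, s, o)
  "sode" → 4 new (s, o, d, e)
  "vitakade" → prefix "vi" already present; 6 new (t, a, k, a, d, e)
  "nelin" → prefix "ne" already present; 3 new (l, i, n)
  "dedefenven" → 10 new (d, e, d, e, f, e, n, v, e, n)
  "pa" → 2 new (p, a)
  "dorpa" → prefix "d" already present; 4 new (o, r, p, a)
  "nebelgalven" → prefix "ne" already present; 9 new (b, e, l, g, a, l, v, e, n)
  "gallufen" → 8 new (g, a, l, l, u, f, e, n)
  "videsarlin" → prefix "vi" already present; 8 new (d, e, s, a, r, l, i, n)
  "nepasargal" → prefix "nepa" already present; 6 new (s, a, r, g, a, l)
  "nerunkasar" → prefix "ne" already present; 8 new (r, u, n, k, a, s, a, r)
  "dedemibeldor" → prefix "dede" already present; 8 new (m, i, b, e, l, d, o, r)
  "belrun" → 6 new (b, e, l, r, u, n)
  "vinede" → prefix "vi" already present; 4 new (n, e, d, e)
Total nodes = 4 + 9 + 4 + 6 + 3 + 10 + 2 + 4 + 9 + 8 + 8 + 6 + 8 + 8 + 6 + 4 = 99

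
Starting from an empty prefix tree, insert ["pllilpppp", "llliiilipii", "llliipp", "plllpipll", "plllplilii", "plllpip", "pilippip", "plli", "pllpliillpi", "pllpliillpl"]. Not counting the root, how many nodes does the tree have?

49

Insert word by word; a character creates a node only if that edge doesn't already exist:
  "pllilpppp" → 9 new (p, l, l, i, l, p, p, p, p)
  "llliiilipii" → 11 new (l, l, l, i, i, i, l, i, p, i, i)
  "llliipp" → prefix "lllii" already present; 2 new (p, p)
  "plllpipll" → prefix "pll" already present; 6 new (l, p, i, p, l, l)
  "plllplilii" → prefix "plllp" already present; 5 new (l, i, l, i, i)
  "plllpip" → prefix "plllpip" already present; 0 new (none)
  "pilippip" → prefix "p" already present; 7 new (i, l, i, p, p, i, p)
  "plli" → prefix "plli" already present; 0 new (none)
  "pllpliillpi" → prefix "pll" already present; 8 new (p, l, i, i, l, l, p, i)
  "pllpliillpl" → prefix "pllpliillp" already present; 1 new (l)
Total nodes = 9 + 11 + 2 + 6 + 5 + 0 + 7 + 0 + 8 + 1 = 49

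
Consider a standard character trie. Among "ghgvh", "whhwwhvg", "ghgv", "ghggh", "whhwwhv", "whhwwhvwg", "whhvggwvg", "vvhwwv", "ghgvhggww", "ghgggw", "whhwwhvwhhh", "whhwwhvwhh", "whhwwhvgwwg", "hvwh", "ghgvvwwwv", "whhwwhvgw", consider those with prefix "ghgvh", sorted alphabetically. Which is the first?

Words with prefix "ghgvh", in lexicographic order: "ghgvh", "ghgvhggww"
Position 1: ghgvh

ghgvh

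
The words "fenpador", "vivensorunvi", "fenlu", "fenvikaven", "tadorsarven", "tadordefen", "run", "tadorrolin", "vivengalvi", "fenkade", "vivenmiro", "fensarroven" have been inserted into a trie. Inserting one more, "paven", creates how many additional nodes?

No existing word starts with "p", so every character of "paven" needs a new node.
5 − 0 = 5 new nodes.

5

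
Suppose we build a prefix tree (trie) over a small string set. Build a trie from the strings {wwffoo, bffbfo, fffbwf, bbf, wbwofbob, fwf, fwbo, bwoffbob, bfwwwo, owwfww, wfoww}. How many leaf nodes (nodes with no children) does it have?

11

A leaf is a node with no children — equivalently, the end of a word that is not a proper prefix of any other stored word.
Those words: "bbf", "bffbfo", "bfwwwo", "bwoffbob", "fffbwf", "fwbo", "fwf", "owwfww", "wbwofbob", "wfoww", "wwffoo"
Leaf count: 11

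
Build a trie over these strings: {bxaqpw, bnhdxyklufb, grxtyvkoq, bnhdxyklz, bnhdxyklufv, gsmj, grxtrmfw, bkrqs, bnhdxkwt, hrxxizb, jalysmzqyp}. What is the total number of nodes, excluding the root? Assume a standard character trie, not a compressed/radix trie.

58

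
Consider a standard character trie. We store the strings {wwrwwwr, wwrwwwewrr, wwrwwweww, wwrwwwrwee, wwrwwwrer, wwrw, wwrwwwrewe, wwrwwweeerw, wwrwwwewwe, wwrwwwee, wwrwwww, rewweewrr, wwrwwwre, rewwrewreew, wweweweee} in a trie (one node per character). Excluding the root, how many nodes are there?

Insert word by word; a character creates a node only if that edge doesn't already exist:
  "wwrwwwr" → 7 new (w, w, r, w, w, w, r)
  "wwrwwwewrr" → prefix "wwrwww" already present; 4 new (e, w, r, r)
  "wwrwwweww" → prefix "wwrwwwew" already present; 1 new (w)
  "wwrwwwrwee" → prefix "wwrwwwr" already present; 3 new (w, e, e)
  "wwrwwwrer" → prefix "wwrwwwr" already present; 2 new (e, r)
  "wwrw" → prefix "wwrw" already present; 0 new (none)
  "wwrwwwrewe" → prefix "wwrwwwre" already present; 2 new (w, e)
  "wwrwwweeerw" → prefix "wwrwwwe" already present; 4 new (e, e, r, w)
  "wwrwwwewwe" → prefix "wwrwwweww" already present; 1 new (e)
  "wwrwwwee" → prefix "wwrwwwee" already present; 0 new (none)
  "wwrwwww" → prefix "wwrwww" already present; 1 new (w)
  "rewweewrr" → 9 new (r, e, w, w, e, e, w, r, r)
  "wwrwwwre" → prefix "wwrwwwre" already present; 0 new (none)
  "rewwrewreew" → prefix "reww" already present; 7 new (r, e, w, r, e, e, w)
  "wweweweee" → prefix "ww" already present; 7 new (e, w, e, w, e, e, e)
Total nodes = 7 + 4 + 1 + 3 + 2 + 0 + 2 + 4 + 1 + 0 + 1 + 9 + 0 + 7 + 7 = 48

48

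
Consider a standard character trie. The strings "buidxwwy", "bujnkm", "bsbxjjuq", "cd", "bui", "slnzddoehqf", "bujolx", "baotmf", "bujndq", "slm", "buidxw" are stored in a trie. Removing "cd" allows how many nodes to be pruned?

2

Walk "cd" from the leaf back toward the root, removing each node that no remaining word uses.
No other word shares any prefix with "cd", so all 2 of its nodes go.
Nodes removed: 2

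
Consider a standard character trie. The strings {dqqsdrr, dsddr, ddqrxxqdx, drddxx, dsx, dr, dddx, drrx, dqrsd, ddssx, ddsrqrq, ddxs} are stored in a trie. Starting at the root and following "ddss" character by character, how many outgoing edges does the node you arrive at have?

1

Walk "ddss" from the root, arriving at one node.
Distinct next characters after "ddss": x.
That node has 1 child edge.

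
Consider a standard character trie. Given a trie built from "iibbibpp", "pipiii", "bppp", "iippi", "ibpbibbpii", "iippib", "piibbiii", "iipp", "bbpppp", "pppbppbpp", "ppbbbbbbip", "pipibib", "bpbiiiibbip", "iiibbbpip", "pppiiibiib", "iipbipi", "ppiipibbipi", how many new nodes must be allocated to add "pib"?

Walking "pib" from the root, the first 2 characters ("pi") follow existing edges; "b" is the first miss.
New nodes needed: |"pib"| − 2 = 3 − 2 = 1.

1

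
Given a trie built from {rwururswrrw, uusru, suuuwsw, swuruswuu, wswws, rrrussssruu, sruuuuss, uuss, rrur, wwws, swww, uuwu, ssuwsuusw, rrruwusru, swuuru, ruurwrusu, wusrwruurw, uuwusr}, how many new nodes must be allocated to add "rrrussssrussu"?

3

The longest prefix of "rrrussssrussu" already in the trie is "rrrussssru" (length 10).
So 13 − 10 = 3 new nodes.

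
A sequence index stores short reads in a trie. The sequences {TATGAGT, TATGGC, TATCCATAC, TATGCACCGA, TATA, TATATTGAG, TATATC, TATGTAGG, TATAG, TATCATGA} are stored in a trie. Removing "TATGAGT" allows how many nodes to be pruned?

After clearing the end-marker at "TATGAGT", prune upward until reaching a node still needed by another word.
The suffix "AGT" (3 nodes) is used only by "TATGAGT"; the node for "TATG" still has the child "G", so pruning stops there.
Nodes removed: 3

3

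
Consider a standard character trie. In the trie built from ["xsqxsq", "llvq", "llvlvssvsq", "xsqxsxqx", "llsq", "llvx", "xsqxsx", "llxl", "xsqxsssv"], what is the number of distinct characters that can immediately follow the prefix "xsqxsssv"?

0

Walk "xsqxsssv" from the root, arriving at one node.
No stored string extends past "xsqxsssv".
That node has 0 child edges.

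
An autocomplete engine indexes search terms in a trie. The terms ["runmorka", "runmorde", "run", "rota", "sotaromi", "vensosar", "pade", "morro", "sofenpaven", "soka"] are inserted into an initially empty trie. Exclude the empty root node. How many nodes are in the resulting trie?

Count nodes per top-level branch (shared prefixes stored once):
  'm'-branch (morro): 5 nodes
  'p'-branch (pade): 4 nodes
  'r'-branch (rota, run, runmorde, runmorka): 13 nodes
  's'-branch (sofenpaven, soka, sotaromi): 18 nodes
  'v'-branch (vensosar): 8 nodes
Sum: 48

48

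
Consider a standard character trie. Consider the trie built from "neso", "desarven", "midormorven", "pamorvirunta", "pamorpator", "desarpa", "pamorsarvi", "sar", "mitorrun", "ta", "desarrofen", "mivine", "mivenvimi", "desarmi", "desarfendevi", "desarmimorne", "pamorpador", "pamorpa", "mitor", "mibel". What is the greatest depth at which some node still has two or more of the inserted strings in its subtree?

7

The deepest shared node is where two words last agree before diverging.
"desarmi" and "desarmimorne" agree on "desarmi" (7 characters) before diverging; nothing deeper is shared.
Longest shared-prefix length: 7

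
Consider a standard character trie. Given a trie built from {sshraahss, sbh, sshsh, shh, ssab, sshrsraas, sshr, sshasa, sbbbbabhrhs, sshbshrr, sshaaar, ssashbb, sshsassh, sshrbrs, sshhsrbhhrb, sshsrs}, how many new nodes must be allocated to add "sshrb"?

Every character of "sshrb" already lies on an existing path (it is a prefix of some stored word).
No new nodes are needed: 0.

0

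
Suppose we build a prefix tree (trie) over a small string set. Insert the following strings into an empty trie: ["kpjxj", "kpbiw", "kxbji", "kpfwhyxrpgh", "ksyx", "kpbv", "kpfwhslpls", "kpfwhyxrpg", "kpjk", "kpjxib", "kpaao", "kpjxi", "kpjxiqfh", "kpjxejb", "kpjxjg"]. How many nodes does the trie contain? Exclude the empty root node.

43

Trace insertions, counting only characters that open a new branch:
  "kpjxj" → 5 new (k, p, j, x, j)
  "kpbiw" → prefix "kp" already present; 3 new (b, i, w)
  "kxbji" → prefix "k" already present; 4 new (x, b, j, i)
  "kpfwhyxrpgh" → prefix "kp" already present; 9 new (f, w, h, y, x, r, p, g, h)
  "ksyx" → prefix "k" already present; 3 new (s, y, x)
  "kpbv" → prefix "kpb" already present; 1 new (v)
  "kpfwhslpls" → prefix "kpfwh" already present; 5 new (s, l, p, l, s)
  "kpfwhyxrpg" → prefix "kpfwhyxrpg" already present; 0 new (none)
  "kpjk" → prefix "kpj" already present; 1 new (k)
  "kpjxib" → prefix "kpjx" already present; 2 new (i, b)
  "kpaao" → prefix "kp" already present; 3 new (a, a, o)
  "kpjxi" → prefix "kpjxi" already present; 0 new (none)
  "kpjxiqfh" → prefix "kpjxi" already present; 3 new (q, f, h)
  "kpjxejb" → prefix "kpjx" already present; 3 new (e, j, b)
  "kpjxjg" → prefix "kpjxj" already present; 1 new (g)
Total nodes = 5 + 3 + 4 + 9 + 3 + 1 + 5 + 0 + 1 + 2 + 3 + 0 + 3 + 3 + 1 = 43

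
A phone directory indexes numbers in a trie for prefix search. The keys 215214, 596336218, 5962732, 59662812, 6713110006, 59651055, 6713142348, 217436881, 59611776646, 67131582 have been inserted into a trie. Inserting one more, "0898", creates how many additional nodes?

No existing word starts with "0", so every character of "0898" needs a new node.
4 − 0 = 4 new nodes.

4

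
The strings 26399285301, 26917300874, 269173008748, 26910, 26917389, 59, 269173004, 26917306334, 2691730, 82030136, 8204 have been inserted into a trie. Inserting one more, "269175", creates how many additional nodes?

1

Walking "269175" from the root, the first 5 characters ("26917") follow existing edges; "5" is the first miss.
Each of the 1 remaining characters creates one node.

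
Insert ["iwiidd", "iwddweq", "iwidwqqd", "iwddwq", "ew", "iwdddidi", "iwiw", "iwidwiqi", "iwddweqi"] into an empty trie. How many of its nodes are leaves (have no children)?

A leaf is a node with no children — equivalently, the end of a word that is not a proper prefix of any other stored word.
Those words: "ew", "iwdddidi", "iwddweqi", "iwddwq", "iwidwiqi", "iwidwqqd", "iwiidd", "iwiw"
Leaf count: 8

8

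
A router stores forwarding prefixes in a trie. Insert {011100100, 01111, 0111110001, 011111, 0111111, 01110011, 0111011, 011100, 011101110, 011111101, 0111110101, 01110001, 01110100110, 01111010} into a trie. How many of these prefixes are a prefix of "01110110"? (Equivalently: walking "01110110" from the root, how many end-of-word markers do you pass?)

1

Walk "01110110" from the root; an end-of-word marker is hit whenever a stored word is a prefix of "01110110".
Prefixes of the query that are stored words: "0111011"
Count: 1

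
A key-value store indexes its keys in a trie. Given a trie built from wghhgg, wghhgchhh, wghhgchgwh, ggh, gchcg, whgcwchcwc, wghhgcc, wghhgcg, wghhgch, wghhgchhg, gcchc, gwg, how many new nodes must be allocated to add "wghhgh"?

1

"wghhg" is already a path in the trie; the remaining "h" must be added.
New nodes needed: |"wghhgh"| − 5 = 6 − 5 = 1.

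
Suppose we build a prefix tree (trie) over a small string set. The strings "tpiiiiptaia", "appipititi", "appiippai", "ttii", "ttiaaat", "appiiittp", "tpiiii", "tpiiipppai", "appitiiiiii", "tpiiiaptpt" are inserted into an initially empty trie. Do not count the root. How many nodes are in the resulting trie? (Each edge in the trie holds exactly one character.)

For each word, the new-node count is its length minus the longest prefix already in the trie:
  "tpiiiiptaia" → 11 new (t, p, i, i, i, i, p, t, a, i, a)
  "appipititi" → 10 new (a, p, p, i, p, i, t, i, t, i)
  "appiippai" → prefix "appi" already present; 5 new (i, p, p, a, i)
  "ttii" → prefix "t" already present; 3 new (t, i, i)
  "ttiaaat" → prefix "tti" already present; 4 new (a, a, a, t)
  "appiiittp" → prefix "appii" already present; 4 new (i, t, t, p)
  "tpiiii" → prefix "tpiiii" already present; 0 new (none)
  "tpiiipppai" → prefix "tpiii" already present; 5 new (p, p, p, a, i)
  "appitiiiiii" → prefix "appi" already present; 7 new (t, i, i, i, i, i, i)
  "tpiiiaptpt" → prefix "tpiii" already present; 5 new (a, p, t, p, t)
Total nodes = 11 + 10 + 5 + 3 + 4 + 4 + 0 + 5 + 7 + 5 = 54

54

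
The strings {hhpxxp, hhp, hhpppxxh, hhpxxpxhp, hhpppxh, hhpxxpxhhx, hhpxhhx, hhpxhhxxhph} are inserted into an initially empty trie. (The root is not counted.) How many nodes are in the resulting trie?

24

Insert word by word; a character creates a node only if that edge doesn't already exist:
  "hhpxxp" → 6 new (h, h, p, x, x, p)
  "hhp" → prefix "hhp" already present; 0 new (none)
  "hhpppxxh" → prefix "hhp" already present; 5 new (p, p, x, x, h)
  "hhpxxpxhp" → prefix "hhpxxp" already present; 3 new (x, h, p)
  "hhpppxh" → prefix "hhpppx" already present; 1 new (h)
  "hhpxxpxhhx" → prefix "hhpxxpxh" already present; 2 new (h, x)
  "hhpxhhx" → prefix "hhpx" already present; 3 new (h, h, x)
  "hhpxhhxxhph" → prefix "hhpxhhx" already present; 4 new (x, h, p, h)
Total nodes = 6 + 0 + 5 + 3 + 1 + 2 + 3 + 4 = 24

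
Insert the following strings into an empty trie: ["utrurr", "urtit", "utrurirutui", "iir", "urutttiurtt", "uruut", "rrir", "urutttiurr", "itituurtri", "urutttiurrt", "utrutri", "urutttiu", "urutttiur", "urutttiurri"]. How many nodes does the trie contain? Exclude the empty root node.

49

Insert word by word; a character creates a node only if that edge doesn't already exist:
  "utrurr" → 6 new (u, t, r, u, r, r)
  "urtit" → prefix "u" already present; 4 new (r, t, i, t)
  "utrurirutui" → prefix "utrur" already present; 6 new (i, r, u, t, u, i)
  "iir" → 3 new (i, i, r)
  "urutttiurtt" → prefix "ur" already present; 9 new (u, t, t, t, i, u, r, t, t)
  "uruut" → prefix "uru" already present; 2 new (u, t)
  "rrir" → 4 new (r, r, i, r)
  "urutttiurr" → prefix "urutttiur" already present; 1 new (r)
  "itituurtri" → prefix "i" already present; 9 new (t, i, t, u, u, r, t, r, i)
  "urutttiurrt" → prefix "urutttiurr" already present; 1 new (t)
  "utrutri" → prefix "utru" already present; 3 new (t, r, i)
  "urutttiu" → prefix "urutttiu" already present; 0 new (none)
  "urutttiur" → prefix "urutttiur" already present; 0 new (none)
  "urutttiurri" → prefix "urutttiurr" already present; 1 new (i)
Total nodes = 6 + 4 + 6 + 3 + 9 + 2 + 4 + 1 + 9 + 1 + 3 + 0 + 0 + 1 = 49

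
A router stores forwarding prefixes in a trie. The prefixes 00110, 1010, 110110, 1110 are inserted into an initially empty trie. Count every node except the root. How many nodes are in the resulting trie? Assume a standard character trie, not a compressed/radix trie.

Insert word by word; a character creates a node only if that edge doesn't already exist:
  "00110" → 5 new (0, 0, 1, 1, 0)
  "1010" → 4 new (1, 0, 1, 0)
  "110110" → prefix "1" already present; 5 new (1, 0, 1, 1, 0)
  "1110" → prefix "11" already present; 2 new (1, 0)
Total nodes = 5 + 4 + 5 + 2 = 16

16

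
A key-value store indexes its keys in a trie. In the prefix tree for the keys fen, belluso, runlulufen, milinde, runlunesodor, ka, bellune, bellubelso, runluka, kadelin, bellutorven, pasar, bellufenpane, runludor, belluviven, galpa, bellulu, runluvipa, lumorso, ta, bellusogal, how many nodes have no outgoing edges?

A leaf is a node with no children — equivalently, the end of a word that is not a proper prefix of any other stored word.
Those words: "bellubelso", "bellufenpane", "bellulu", "bellune", "bellusogal", "bellutorven", "belluviven", "fen", "galpa", "kadelin", "lumorso", "milinde", "pasar", "runludor", "runluka", "runlulufen", "runlunesodor", "runluvipa", "ta"
Leaf count: 19

19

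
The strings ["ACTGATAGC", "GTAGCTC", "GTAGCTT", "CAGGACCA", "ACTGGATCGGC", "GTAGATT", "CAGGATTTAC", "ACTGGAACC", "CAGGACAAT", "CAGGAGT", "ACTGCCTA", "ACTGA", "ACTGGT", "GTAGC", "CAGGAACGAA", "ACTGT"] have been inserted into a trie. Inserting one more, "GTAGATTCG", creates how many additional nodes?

2

Walking "GTAGATTCG" from the root, the first 7 characters ("GTAGATT") follow existing edges; "C" is the first miss.
Each of the 2 remaining characters creates one node.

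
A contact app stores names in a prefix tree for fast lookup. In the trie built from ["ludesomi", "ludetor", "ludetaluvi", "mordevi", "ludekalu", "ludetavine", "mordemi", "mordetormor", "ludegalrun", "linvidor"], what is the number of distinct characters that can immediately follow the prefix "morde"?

Walk "morde" from the root, arriving at one node.
Distinct next characters after "morde": m, t, v.
That node has 3 child edges.

3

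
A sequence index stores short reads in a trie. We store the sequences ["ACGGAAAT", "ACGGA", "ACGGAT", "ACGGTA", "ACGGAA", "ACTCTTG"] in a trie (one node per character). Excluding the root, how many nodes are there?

16

For each word, the new-node count is its length minus the longest prefix already in the trie:
  "ACGGAAAT" → 8 new (A, C, G, G, A, A, A, T)
  "ACGGA" → prefix "ACGGA" already present; 0 new (none)
  "ACGGAT" → prefix "ACGGA" already present; 1 new (T)
  "ACGGTA" → prefix "ACGG" already present; 2 new (T, A)
  "ACGGAA" → prefix "ACGGAA" already present; 0 new (none)
  "ACTCTTG" → prefix "AC" already present; 5 new (T, C, T, T, G)
Total nodes = 8 + 0 + 1 + 2 + 0 + 5 = 16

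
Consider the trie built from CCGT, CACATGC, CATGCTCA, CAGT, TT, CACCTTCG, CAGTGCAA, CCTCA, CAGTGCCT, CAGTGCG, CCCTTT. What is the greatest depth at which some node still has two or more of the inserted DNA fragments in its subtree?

Equivalently: take the maximum, over all pairs, of their longest common prefix length.
e.g. "CAGTGCAA" and "CAGTGCCT" share the prefix "CAGTGC" of length 6; no pair shares a longer one.
Longest shared-prefix length: 6

6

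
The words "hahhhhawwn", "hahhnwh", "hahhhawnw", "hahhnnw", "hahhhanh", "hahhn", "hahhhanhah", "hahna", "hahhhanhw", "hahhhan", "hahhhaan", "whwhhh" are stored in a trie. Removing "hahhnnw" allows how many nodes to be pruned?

Walk "hahhnnw" from the leaf back toward the root, removing each node that no remaining word uses.
The suffix "nw" (2 nodes) is used only by "hahhnnw"; the node for "hahhn" still has the child "w", so pruning stops there.
Nodes removed: 2

2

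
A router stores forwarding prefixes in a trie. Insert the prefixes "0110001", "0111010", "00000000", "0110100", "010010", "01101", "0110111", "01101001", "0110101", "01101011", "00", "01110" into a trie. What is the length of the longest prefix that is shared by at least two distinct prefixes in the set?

7

The deepest shared node is where two words last agree before diverging.
e.g. "0110100" and "01101001" share the prefix "0110100" of length 7; no pair shares a longer one.
Longest shared-prefix length: 7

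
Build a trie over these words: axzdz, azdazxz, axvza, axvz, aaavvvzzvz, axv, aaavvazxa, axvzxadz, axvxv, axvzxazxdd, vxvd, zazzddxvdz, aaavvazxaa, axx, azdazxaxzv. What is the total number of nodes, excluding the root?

Count nodes per top-level branch (shared prefixes stored once):
  'a'-branch (aaavvazxa, aaavvazxaa, aaavvvzzvz, axv, axvxv, axvz, axvza, axvzxadz, axvzxazxdd, axx, axzdz, azdazxaxzv, azdazxz): 43 nodes
  'v'-branch (vxvd): 4 nodes
  'z'-branch (zazzddxvdz): 10 nodes
Sum: 57

57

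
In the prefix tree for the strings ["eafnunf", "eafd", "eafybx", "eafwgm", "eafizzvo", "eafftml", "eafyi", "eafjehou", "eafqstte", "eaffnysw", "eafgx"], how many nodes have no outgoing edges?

11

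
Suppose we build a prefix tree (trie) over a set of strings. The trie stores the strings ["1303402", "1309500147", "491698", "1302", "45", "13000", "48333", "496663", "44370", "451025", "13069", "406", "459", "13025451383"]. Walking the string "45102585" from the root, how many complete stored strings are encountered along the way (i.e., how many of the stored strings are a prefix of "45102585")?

Traverse "45102585" character by character; count nodes along the way that are marked as word ends.
Prefixes of the query that are stored words: "45", "451025"
Count: 2

2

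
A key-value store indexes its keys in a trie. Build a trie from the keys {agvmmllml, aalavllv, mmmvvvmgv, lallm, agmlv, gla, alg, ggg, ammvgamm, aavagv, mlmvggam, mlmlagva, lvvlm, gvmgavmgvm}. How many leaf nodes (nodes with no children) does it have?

14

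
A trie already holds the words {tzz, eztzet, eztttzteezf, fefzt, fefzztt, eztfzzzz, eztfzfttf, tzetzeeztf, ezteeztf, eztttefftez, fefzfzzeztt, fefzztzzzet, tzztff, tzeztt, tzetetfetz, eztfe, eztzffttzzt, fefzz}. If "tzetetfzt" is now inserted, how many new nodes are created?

2

Walking "tzetetfzt" from the root, the first 7 characters ("tzetetf") follow existing edges; "z" is the first miss.
Each of the 2 remaining characters creates one node.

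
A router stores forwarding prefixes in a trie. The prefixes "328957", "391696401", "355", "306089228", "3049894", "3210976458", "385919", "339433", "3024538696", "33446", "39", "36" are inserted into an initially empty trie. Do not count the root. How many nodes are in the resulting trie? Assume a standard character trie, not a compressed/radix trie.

59

For each word, the new-node count is its length minus the longest prefix already in the trie:
  "328957" → 6 new (3, 2, 8, 9, 5, 7)
  "391696401" → prefix "3" already present; 8 new (9, 1, 6, 9, 6, 4, 0, 1)
  "355" → prefix "3" already present; 2 new (5, 5)
  "306089228" → prefix "3" already present; 8 new (0, 6, 0, 8, 9, 2, 2, 8)
  "3049894" → prefix "30" already present; 5 new (4, 9, 8, 9, 4)
  "3210976458" → prefix "32" already present; 8 new (1, 0, 9, 7, 6, 4, 5, 8)
  "385919" → prefix "3" already present; 5 new (8, 5, 9, 1, 9)
  "339433" → prefix "3" already present; 5 new (3, 9, 4, 3, 3)
  "3024538696" → prefix "30" already present; 8 new (2, 4, 5, 3, 8, 6, 9, 6)
  "33446" → prefix "33" already present; 3 new (4, 4, 6)
  "39" → prefix "39" already present; 0 new (none)
  "36" → prefix "3" already present; 1 new (6)
Total nodes = 6 + 8 + 2 + 8 + 5 + 8 + 5 + 5 + 8 + 3 + 0 + 1 = 59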